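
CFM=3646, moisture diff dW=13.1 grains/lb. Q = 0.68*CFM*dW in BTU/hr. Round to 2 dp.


Q = 0.68 * 3646 * 13.1 = 32478.57 BTU/hr

32478.57 BTU/hr


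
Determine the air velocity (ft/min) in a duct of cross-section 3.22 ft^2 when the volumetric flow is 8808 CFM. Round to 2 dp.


V = 8808 / 3.22 = 2735.40 ft/min

2735.40 ft/min


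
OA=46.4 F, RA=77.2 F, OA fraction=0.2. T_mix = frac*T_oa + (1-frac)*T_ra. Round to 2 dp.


T_mix = 0.2*46.4 + 0.8*77.2 = 71.04 F

71.04 F


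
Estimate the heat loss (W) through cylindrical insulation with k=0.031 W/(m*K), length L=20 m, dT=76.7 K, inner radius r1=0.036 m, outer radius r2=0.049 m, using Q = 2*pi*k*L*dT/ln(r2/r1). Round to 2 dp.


Q = 2*pi*0.031*20*76.7/ln(0.049/0.036) = 969.15 W

969.15 W


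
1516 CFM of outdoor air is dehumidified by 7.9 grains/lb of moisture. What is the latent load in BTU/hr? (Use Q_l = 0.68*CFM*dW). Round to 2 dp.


Q = 0.68 * 1516 * 7.9 = 8143.95 BTU/hr

8143.95 BTU/hr


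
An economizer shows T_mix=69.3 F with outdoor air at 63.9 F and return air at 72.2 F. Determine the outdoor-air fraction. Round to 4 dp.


frac = (69.3 - 72.2) / (63.9 - 72.2) = 0.3494

0.3494


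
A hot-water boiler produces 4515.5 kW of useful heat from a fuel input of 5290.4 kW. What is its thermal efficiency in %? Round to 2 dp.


eta = (4515.5/5290.4)*100 = 85.35 %

85.35 %


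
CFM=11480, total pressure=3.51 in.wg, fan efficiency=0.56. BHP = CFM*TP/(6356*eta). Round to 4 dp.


BHP = 11480 * 3.51 / (6356 * 0.56) = 11.3208 hp

11.3208 hp


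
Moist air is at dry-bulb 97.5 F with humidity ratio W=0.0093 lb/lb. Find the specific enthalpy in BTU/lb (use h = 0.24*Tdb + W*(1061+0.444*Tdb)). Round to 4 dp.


h = 0.24*97.5 + 0.0093*(1061+0.444*97.5) = 33.6699 BTU/lb

33.6699 BTU/lb


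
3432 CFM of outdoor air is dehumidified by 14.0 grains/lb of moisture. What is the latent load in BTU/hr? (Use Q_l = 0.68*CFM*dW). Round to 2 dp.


Q = 0.68 * 3432 * 14.0 = 32672.64 BTU/hr

32672.64 BTU/hr


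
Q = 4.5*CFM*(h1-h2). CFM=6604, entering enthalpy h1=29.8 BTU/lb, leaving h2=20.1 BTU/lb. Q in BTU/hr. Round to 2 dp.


Q = 4.5 * 6604 * (29.8 - 20.1) = 288264.60 BTU/hr

288264.60 BTU/hr


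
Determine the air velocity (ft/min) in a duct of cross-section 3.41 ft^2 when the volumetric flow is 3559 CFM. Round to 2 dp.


V = 3559 / 3.41 = 1043.70 ft/min

1043.70 ft/min


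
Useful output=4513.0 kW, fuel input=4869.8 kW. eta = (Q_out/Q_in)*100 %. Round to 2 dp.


eta = (4513.0/4869.8)*100 = 92.67 %

92.67 %


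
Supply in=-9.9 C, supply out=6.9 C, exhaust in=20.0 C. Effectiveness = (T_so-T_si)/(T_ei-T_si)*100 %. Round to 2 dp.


eff = (6.9-(-9.9))/(20.0-(-9.9))*100 = 56.19 %

56.19 %


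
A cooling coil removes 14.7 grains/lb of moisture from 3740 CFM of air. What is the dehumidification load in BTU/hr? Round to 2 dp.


Q = 0.68 * 3740 * 14.7 = 37385.04 BTU/hr

37385.04 BTU/hr


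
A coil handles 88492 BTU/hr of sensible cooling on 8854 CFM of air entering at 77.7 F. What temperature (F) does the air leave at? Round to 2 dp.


dT = 88492/(1.08*8854) = 9.2542
T_leave = 77.7 - 9.2542 = 68.45 F

68.45 F


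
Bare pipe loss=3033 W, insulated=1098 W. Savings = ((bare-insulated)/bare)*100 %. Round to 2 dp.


Savings = ((3033-1098)/3033)*100 = 63.80 %

63.80 %


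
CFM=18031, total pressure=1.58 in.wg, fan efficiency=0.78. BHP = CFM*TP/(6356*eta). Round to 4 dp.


BHP = 18031 * 1.58 / (6356 * 0.78) = 5.7464 hp

5.7464 hp


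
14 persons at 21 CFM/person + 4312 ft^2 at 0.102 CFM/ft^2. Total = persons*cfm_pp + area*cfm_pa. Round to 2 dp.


Total = 14*21 + 4312*0.102 = 733.82 CFM

733.82 CFM


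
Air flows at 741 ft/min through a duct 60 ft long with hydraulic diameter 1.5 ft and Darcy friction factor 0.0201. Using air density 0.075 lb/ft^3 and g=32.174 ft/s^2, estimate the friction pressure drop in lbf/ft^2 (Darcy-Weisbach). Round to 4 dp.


v_fps = 741/60 = 12.35 ft/s
dp = 0.0201*(60/1.5)*0.075*12.35^2/(2*32.174) = 0.1429 lbf/ft^2

0.1429 lbf/ft^2


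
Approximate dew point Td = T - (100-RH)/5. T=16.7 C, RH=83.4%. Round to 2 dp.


Td = 16.7 - (100-83.4)/5 = 13.38 C

13.38 C


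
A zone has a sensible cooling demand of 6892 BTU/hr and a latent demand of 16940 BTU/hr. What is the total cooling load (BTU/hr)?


Qt = 6892 + 16940 = 23832 BTU/hr

23832 BTU/hr


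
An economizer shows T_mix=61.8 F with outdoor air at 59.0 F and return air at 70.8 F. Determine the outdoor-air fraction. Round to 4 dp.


frac = (61.8 - 70.8) / (59.0 - 70.8) = 0.7627

0.7627


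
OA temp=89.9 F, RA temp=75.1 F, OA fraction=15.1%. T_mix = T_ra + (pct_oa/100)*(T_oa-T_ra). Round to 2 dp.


T_mix = 75.1 + (15.1/100)*(89.9-75.1) = 77.33 F

77.33 F


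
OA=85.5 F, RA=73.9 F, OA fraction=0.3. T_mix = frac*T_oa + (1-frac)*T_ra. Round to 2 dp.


T_mix = 0.3*85.5 + 0.7*73.9 = 77.38 F

77.38 F


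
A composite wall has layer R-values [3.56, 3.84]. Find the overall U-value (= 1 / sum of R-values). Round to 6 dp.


R_total = 3.56 + 3.84 = 7.40
U = 1/7.40 = 0.135135

0.135135


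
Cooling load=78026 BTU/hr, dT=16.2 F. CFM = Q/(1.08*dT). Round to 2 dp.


CFM = 78026 / (1.08 * 16.2) = 4459.65

4459.65 CFM


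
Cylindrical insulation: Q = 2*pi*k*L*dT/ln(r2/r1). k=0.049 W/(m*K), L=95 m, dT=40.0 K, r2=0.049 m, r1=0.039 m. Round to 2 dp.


Q = 2*pi*0.049*95*40.0/ln(0.049/0.039) = 5125.45 W

5125.45 W


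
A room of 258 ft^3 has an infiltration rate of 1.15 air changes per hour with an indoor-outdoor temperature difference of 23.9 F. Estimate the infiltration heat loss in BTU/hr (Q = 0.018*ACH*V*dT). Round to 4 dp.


Q = 0.018 * 1.15 * 258 * 23.9 = 127.6403 BTU/hr

127.6403 BTU/hr


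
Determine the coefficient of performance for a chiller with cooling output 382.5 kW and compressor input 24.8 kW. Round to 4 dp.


COP = 382.5 / 24.8 = 15.4234

15.4234


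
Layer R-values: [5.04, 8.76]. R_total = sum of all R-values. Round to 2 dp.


R_total = 5.04 + 8.76 = 13.80

13.80


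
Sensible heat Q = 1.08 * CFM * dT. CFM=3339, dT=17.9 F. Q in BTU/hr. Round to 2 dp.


Q = 1.08 * 3339 * 17.9 = 64549.55 BTU/hr

64549.55 BTU/hr


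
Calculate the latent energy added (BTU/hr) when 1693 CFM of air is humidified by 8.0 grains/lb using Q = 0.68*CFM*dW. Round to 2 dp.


Q = 0.68 * 1693 * 8.0 = 9209.92 BTU/hr

9209.92 BTU/hr


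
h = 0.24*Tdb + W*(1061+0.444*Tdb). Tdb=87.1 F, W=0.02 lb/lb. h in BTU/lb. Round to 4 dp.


h = 0.24*87.1 + 0.02*(1061+0.444*87.1) = 42.8974 BTU/lb

42.8974 BTU/lb


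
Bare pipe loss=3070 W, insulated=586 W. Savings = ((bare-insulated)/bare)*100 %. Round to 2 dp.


Savings = ((3070-586)/3070)*100 = 80.91 %

80.91 %


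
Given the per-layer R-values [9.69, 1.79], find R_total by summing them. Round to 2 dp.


R_total = 9.69 + 1.79 = 11.48

11.48


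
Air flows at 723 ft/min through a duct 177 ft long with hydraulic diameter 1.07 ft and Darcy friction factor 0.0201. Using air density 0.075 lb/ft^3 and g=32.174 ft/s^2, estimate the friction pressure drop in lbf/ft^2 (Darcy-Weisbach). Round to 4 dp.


v_fps = 723/60 = 12.05 ft/s
dp = 0.0201*(177/1.07)*0.075*12.05^2/(2*32.174) = 0.5627 lbf/ft^2

0.5627 lbf/ft^2


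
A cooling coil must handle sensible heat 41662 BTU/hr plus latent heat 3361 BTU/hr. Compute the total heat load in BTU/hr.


Qt = 41662 + 3361 = 45023 BTU/hr

45023 BTU/hr


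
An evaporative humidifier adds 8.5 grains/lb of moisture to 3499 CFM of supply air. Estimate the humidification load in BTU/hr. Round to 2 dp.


Q = 0.68 * 3499 * 8.5 = 20224.22 BTU/hr

20224.22 BTU/hr


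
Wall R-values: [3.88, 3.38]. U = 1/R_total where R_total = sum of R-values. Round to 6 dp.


R_total = 3.88 + 3.38 = 7.26
U = 1/7.26 = 0.137741

0.137741


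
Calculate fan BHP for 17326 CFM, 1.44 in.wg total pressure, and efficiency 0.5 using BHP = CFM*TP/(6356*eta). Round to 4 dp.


BHP = 17326 * 1.44 / (6356 * 0.5) = 7.8507 hp

7.8507 hp


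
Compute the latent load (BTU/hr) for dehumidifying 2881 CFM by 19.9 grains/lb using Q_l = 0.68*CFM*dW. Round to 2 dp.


Q = 0.68 * 2881 * 19.9 = 38985.69 BTU/hr

38985.69 BTU/hr


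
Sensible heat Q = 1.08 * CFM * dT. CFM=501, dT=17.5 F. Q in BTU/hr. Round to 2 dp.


Q = 1.08 * 501 * 17.5 = 9468.90 BTU/hr

9468.90 BTU/hr


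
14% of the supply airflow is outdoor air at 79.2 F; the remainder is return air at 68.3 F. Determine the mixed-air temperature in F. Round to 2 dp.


T_mix = 0.14*79.2 + 0.86*68.3 = 69.83 F

69.83 F


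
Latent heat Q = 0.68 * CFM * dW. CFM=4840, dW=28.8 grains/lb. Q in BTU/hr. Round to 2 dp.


Q = 0.68 * 4840 * 28.8 = 94786.56 BTU/hr

94786.56 BTU/hr


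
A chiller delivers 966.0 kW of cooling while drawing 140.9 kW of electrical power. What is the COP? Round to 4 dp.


COP = 966.0 / 140.9 = 6.8559

6.8559


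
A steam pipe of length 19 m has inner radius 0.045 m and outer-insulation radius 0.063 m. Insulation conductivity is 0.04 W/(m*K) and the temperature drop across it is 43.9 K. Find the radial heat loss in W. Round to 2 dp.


Q = 2*pi*0.04*19*43.9/ln(0.063/0.045) = 623.03 W

623.03 W


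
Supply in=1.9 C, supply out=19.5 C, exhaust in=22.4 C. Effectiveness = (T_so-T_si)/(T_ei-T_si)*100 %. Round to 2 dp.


eff = (19.5-1.9)/(22.4-1.9)*100 = 85.85 %

85.85 %


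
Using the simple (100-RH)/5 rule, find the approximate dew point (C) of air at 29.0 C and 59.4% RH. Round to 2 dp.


Td = 29.0 - (100-59.4)/5 = 20.88 C

20.88 C


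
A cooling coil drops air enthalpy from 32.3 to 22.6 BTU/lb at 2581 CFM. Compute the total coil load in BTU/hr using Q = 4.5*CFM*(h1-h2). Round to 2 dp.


Q = 4.5 * 2581 * (32.3 - 22.6) = 112660.65 BTU/hr

112660.65 BTU/hr


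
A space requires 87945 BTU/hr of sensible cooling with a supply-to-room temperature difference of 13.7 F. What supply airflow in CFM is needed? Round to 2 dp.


CFM = 87945 / (1.08 * 13.7) = 5943.84

5943.84 CFM


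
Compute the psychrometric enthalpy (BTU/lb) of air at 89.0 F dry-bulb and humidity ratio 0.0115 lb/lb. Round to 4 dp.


h = 0.24*89.0 + 0.0115*(1061+0.444*89.0) = 34.0159 BTU/lb

34.0159 BTU/lb


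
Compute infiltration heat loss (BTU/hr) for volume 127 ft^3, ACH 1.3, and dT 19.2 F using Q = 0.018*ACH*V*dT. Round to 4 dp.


Q = 0.018 * 1.3 * 127 * 19.2 = 57.0586 BTU/hr

57.0586 BTU/hr


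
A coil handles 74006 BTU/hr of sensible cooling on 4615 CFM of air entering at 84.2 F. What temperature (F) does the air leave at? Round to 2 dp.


dT = 74006/(1.08*4615) = 14.8481
T_leave = 84.2 - 14.8481 = 69.35 F

69.35 F


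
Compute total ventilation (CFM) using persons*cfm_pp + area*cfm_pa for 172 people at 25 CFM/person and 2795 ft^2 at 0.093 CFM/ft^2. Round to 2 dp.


Total = 172*25 + 2795*0.093 = 4559.94 CFM

4559.94 CFM


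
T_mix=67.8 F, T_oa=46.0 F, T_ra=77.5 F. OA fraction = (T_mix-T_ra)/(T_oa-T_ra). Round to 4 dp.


frac = (67.8 - 77.5) / (46.0 - 77.5) = 0.3079

0.3079


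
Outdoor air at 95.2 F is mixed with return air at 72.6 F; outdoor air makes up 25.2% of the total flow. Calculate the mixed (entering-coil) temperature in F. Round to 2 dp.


T_mix = 72.6 + (25.2/100)*(95.2-72.6) = 78.30 F

78.30 F


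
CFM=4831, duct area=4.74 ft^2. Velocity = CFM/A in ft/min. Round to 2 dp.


V = 4831 / 4.74 = 1019.20 ft/min

1019.20 ft/min


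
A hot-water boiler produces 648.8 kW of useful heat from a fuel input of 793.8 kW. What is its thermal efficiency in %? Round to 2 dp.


eta = (648.8/793.8)*100 = 81.73 %

81.73 %


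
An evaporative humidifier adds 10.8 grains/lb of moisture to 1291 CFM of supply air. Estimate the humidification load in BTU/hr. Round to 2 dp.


Q = 0.68 * 1291 * 10.8 = 9481.10 BTU/hr

9481.10 BTU/hr


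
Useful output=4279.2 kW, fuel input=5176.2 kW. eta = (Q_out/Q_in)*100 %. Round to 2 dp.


eta = (4279.2/5176.2)*100 = 82.67 %

82.67 %


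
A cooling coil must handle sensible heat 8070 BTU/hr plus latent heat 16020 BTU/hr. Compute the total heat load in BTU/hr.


Qt = 8070 + 16020 = 24090 BTU/hr

24090 BTU/hr


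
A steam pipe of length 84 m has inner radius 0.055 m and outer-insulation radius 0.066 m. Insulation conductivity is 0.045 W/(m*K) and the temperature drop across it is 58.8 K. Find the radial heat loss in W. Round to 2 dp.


Q = 2*pi*0.045*84*58.8/ln(0.066/0.055) = 7659.69 W

7659.69 W


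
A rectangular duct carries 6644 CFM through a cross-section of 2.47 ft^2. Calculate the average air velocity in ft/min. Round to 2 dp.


V = 6644 / 2.47 = 2689.88 ft/min

2689.88 ft/min


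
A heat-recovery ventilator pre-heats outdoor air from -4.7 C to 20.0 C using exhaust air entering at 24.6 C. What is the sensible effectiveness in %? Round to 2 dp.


eff = (20.0-(-4.7))/(24.6-(-4.7))*100 = 84.30 %

84.30 %


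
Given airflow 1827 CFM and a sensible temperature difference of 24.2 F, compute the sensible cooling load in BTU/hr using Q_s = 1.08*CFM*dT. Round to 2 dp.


Q = 1.08 * 1827 * 24.2 = 47750.47 BTU/hr

47750.47 BTU/hr


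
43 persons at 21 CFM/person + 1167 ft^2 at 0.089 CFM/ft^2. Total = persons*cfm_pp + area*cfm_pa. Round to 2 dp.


Total = 43*21 + 1167*0.089 = 1006.86 CFM

1006.86 CFM


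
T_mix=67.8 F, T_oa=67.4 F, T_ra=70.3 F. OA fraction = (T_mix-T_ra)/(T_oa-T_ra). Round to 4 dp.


frac = (67.8 - 70.3) / (67.4 - 70.3) = 0.8621

0.8621


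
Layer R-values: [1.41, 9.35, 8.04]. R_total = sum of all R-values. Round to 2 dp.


R_total = 1.41 + 9.35 + 8.04 = 18.80

18.80


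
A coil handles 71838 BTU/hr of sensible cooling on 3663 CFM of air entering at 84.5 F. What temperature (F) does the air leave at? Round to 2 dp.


dT = 71838/(1.08*3663) = 18.1591
T_leave = 84.5 - 18.1591 = 66.34 F

66.34 F


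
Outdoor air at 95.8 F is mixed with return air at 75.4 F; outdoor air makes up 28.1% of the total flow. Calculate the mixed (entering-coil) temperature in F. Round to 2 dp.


T_mix = 75.4 + (28.1/100)*(95.8-75.4) = 81.13 F

81.13 F


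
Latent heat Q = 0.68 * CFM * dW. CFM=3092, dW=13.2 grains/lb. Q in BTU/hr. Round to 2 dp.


Q = 0.68 * 3092 * 13.2 = 27753.79 BTU/hr

27753.79 BTU/hr


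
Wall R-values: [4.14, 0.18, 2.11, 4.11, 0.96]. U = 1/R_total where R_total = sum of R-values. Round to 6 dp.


R_total = 4.14 + 0.18 + 2.11 + 4.11 + 0.96 = 11.50
U = 1/11.50 = 0.086957

0.086957


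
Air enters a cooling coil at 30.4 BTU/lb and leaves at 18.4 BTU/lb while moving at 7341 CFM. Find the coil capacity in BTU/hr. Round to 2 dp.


Q = 4.5 * 7341 * (30.4 - 18.4) = 396414.00 BTU/hr

396414.00 BTU/hr


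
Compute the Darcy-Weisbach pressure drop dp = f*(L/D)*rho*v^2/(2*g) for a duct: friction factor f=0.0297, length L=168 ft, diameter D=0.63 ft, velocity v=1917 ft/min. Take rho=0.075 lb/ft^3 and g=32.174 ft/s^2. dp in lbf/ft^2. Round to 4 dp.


v_fps = 1917/60 = 31.95 ft/s
dp = 0.0297*(168/0.63)*0.075*31.95^2/(2*32.174) = 9.4231 lbf/ft^2

9.4231 lbf/ft^2


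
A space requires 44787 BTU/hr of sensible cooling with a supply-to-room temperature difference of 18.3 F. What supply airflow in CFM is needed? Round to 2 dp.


CFM = 44787 / (1.08 * 18.3) = 2266.09

2266.09 CFM


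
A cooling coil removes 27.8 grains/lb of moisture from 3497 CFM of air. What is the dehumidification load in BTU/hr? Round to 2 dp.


Q = 0.68 * 3497 * 27.8 = 66107.29 BTU/hr

66107.29 BTU/hr


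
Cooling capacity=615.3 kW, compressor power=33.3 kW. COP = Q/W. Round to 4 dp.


COP = 615.3 / 33.3 = 18.4775

18.4775


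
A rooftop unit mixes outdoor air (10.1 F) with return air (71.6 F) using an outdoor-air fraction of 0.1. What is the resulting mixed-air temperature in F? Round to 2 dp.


T_mix = 0.1*10.1 + 0.9*71.6 = 65.45 F

65.45 F


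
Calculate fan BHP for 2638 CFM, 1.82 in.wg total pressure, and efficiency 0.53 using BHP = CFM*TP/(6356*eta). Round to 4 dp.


BHP = 2638 * 1.82 / (6356 * 0.53) = 1.4252 hp

1.4252 hp


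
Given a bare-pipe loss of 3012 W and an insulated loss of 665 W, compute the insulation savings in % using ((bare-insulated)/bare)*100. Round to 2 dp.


Savings = ((3012-665)/3012)*100 = 77.92 %

77.92 %


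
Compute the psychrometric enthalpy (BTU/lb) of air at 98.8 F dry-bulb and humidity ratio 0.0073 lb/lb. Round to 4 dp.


h = 0.24*98.8 + 0.0073*(1061+0.444*98.8) = 31.7775 BTU/lb

31.7775 BTU/lb


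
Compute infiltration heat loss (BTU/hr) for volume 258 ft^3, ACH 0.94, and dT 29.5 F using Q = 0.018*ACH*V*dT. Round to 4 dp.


Q = 0.018 * 0.94 * 258 * 29.5 = 128.7781 BTU/hr

128.7781 BTU/hr


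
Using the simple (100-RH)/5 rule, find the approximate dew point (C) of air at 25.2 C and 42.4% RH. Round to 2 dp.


Td = 25.2 - (100-42.4)/5 = 13.68 C

13.68 C


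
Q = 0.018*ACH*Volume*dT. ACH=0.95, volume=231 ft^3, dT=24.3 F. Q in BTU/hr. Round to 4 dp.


Q = 0.018 * 0.95 * 231 * 24.3 = 95.9874 BTU/hr

95.9874 BTU/hr


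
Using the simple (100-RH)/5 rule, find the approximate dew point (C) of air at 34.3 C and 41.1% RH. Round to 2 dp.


Td = 34.3 - (100-41.1)/5 = 22.52 C

22.52 C


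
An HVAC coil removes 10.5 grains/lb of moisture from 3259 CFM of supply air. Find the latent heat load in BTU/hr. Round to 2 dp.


Q = 0.68 * 3259 * 10.5 = 23269.26 BTU/hr

23269.26 BTU/hr


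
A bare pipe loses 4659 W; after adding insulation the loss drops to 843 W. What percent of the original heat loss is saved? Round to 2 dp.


Savings = ((4659-843)/4659)*100 = 81.91 %

81.91 %


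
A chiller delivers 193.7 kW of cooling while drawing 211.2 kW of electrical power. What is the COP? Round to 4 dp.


COP = 193.7 / 211.2 = 0.9171

0.9171


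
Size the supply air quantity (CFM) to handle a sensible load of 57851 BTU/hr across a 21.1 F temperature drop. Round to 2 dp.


CFM = 57851 / (1.08 * 21.1) = 2538.66

2538.66 CFM


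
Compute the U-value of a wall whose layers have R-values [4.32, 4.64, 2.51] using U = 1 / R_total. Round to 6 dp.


R_total = 4.32 + 4.64 + 2.51 = 11.47
U = 1/11.47 = 0.087184

0.087184


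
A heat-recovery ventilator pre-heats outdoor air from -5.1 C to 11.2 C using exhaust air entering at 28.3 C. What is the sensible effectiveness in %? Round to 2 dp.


eff = (11.2-(-5.1))/(28.3-(-5.1))*100 = 48.80 %

48.80 %


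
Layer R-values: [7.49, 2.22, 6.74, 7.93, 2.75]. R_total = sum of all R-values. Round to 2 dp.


R_total = 7.49 + 2.22 + 6.74 + 7.93 + 2.75 = 27.13

27.13


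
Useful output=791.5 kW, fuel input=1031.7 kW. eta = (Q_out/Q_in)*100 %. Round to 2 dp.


eta = (791.5/1031.7)*100 = 76.72 %

76.72 %


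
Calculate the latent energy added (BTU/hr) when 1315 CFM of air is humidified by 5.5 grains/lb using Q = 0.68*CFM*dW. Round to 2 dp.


Q = 0.68 * 1315 * 5.5 = 4918.10 BTU/hr

4918.10 BTU/hr


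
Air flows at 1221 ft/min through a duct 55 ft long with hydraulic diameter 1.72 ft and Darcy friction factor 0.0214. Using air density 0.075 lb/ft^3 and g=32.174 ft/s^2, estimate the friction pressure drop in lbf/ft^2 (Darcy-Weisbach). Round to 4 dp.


v_fps = 1221/60 = 20.35 ft/s
dp = 0.0214*(55/1.72)*0.075*20.35^2/(2*32.174) = 0.3303 lbf/ft^2

0.3303 lbf/ft^2


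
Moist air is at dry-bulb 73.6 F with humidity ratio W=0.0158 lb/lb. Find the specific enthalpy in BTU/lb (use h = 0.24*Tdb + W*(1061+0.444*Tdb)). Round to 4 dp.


h = 0.24*73.6 + 0.0158*(1061+0.444*73.6) = 34.9441 BTU/lb

34.9441 BTU/lb


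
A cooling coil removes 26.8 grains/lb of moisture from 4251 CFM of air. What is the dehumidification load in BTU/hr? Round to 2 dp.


Q = 0.68 * 4251 * 26.8 = 77470.22 BTU/hr

77470.22 BTU/hr


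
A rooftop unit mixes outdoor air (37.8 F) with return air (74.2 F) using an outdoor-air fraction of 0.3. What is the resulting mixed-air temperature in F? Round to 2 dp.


T_mix = 0.3*37.8 + 0.7*74.2 = 63.28 F

63.28 F


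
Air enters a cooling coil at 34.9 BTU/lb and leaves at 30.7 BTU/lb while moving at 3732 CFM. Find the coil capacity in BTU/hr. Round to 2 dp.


Q = 4.5 * 3732 * (34.9 - 30.7) = 70534.80 BTU/hr

70534.80 BTU/hr


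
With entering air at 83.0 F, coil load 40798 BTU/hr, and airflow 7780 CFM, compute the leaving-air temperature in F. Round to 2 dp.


dT = 40798/(1.08*7780) = 4.8555
T_leave = 83.0 - 4.8555 = 78.14 F

78.14 F


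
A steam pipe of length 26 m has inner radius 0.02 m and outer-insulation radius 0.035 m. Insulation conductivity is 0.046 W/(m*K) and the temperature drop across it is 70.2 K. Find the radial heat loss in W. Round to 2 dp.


Q = 2*pi*0.046*26*70.2/ln(0.035/0.02) = 942.67 W

942.67 W


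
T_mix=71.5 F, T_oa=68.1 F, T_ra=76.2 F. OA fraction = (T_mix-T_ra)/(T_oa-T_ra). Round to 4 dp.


frac = (71.5 - 76.2) / (68.1 - 76.2) = 0.5802

0.5802


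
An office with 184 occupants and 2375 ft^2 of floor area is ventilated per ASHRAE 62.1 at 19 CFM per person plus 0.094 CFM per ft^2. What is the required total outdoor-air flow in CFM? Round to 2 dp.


Total = 184*19 + 2375*0.094 = 3719.25 CFM

3719.25 CFM


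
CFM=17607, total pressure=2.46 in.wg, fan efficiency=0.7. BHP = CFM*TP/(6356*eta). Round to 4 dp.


BHP = 17607 * 2.46 / (6356 * 0.7) = 9.7351 hp

9.7351 hp


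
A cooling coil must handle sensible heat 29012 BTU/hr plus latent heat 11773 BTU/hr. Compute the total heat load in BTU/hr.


Qt = 29012 + 11773 = 40785 BTU/hr

40785 BTU/hr


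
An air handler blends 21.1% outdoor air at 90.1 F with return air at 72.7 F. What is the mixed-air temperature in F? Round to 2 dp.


T_mix = 72.7 + (21.1/100)*(90.1-72.7) = 76.37 F

76.37 F


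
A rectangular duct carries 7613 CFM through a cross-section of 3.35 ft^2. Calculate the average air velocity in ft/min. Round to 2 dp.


V = 7613 / 3.35 = 2272.54 ft/min

2272.54 ft/min


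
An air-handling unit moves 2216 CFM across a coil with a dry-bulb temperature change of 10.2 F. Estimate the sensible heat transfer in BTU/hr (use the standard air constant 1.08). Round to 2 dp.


Q = 1.08 * 2216 * 10.2 = 24411.46 BTU/hr

24411.46 BTU/hr


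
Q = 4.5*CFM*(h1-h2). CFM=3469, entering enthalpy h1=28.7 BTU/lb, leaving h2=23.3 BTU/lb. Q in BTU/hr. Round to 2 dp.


Q = 4.5 * 3469 * (28.7 - 23.3) = 84296.70 BTU/hr

84296.70 BTU/hr


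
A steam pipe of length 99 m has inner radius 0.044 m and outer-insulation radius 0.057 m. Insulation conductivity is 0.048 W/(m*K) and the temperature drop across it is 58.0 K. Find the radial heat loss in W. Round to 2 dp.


Q = 2*pi*0.048*99*58.0/ln(0.057/0.044) = 6689.85 W

6689.85 W


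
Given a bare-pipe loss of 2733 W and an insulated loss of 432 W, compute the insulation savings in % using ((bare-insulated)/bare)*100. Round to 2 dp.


Savings = ((2733-432)/2733)*100 = 84.19 %

84.19 %


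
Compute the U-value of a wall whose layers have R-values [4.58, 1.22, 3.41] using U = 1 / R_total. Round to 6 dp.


R_total = 4.58 + 1.22 + 3.41 = 9.21
U = 1/9.21 = 0.108578

0.108578


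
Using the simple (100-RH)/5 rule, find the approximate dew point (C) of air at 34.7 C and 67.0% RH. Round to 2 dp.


Td = 34.7 - (100-67.0)/5 = 28.10 C

28.10 C


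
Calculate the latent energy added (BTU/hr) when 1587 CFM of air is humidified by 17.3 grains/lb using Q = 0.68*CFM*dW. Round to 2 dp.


Q = 0.68 * 1587 * 17.3 = 18669.47 BTU/hr

18669.47 BTU/hr


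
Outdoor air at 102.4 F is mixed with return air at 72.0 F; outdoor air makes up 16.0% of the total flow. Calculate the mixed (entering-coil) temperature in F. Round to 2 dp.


T_mix = 72.0 + (16.0/100)*(102.4-72.0) = 76.86 F

76.86 F


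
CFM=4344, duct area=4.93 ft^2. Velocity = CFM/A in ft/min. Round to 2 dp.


V = 4344 / 4.93 = 881.14 ft/min

881.14 ft/min


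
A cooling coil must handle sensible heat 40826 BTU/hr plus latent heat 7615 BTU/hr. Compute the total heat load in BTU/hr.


Qt = 40826 + 7615 = 48441 BTU/hr

48441 BTU/hr


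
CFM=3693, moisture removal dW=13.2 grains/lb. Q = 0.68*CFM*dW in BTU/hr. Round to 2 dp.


Q = 0.68 * 3693 * 13.2 = 33148.37 BTU/hr

33148.37 BTU/hr


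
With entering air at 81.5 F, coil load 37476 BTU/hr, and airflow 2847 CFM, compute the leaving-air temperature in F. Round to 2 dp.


dT = 37476/(1.08*2847) = 12.1883
T_leave = 81.5 - 12.1883 = 69.31 F

69.31 F


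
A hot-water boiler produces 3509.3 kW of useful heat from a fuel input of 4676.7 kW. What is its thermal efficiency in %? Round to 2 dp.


eta = (3509.3/4676.7)*100 = 75.04 %

75.04 %


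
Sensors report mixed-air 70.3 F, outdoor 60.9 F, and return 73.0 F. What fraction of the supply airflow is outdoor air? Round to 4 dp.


frac = (70.3 - 73.0) / (60.9 - 73.0) = 0.2231

0.2231


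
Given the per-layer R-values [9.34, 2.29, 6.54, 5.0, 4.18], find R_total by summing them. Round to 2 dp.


R_total = 9.34 + 2.29 + 6.54 + 5.0 + 4.18 = 27.35

27.35


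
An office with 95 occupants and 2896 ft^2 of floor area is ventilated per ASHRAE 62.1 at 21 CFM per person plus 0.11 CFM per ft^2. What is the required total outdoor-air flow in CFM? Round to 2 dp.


Total = 95*21 + 2896*0.11 = 2313.56 CFM

2313.56 CFM


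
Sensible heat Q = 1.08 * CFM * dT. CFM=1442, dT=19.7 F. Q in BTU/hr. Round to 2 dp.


Q = 1.08 * 1442 * 19.7 = 30679.99 BTU/hr

30679.99 BTU/hr


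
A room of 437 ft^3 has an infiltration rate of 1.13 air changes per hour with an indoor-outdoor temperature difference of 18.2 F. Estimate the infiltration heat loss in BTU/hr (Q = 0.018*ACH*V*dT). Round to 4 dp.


Q = 0.018 * 1.13 * 437 * 18.2 = 161.7722 BTU/hr

161.7722 BTU/hr


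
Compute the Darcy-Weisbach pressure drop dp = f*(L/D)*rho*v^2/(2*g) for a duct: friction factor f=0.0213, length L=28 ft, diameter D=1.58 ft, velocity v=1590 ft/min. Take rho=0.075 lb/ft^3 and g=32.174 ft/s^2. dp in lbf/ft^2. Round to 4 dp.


v_fps = 1590/60 = 26.5 ft/s
dp = 0.0213*(28/1.58)*0.075*26.5^2/(2*32.174) = 0.3090 lbf/ft^2

0.3090 lbf/ft^2


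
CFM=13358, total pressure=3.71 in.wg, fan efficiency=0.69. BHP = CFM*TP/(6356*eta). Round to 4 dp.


BHP = 13358 * 3.71 / (6356 * 0.69) = 11.3001 hp

11.3001 hp


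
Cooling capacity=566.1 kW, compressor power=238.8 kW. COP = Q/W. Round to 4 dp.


COP = 566.1 / 238.8 = 2.3706

2.3706


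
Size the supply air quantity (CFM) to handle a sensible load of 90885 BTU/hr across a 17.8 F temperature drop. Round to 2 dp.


CFM = 90885 / (1.08 * 17.8) = 4727.68

4727.68 CFM


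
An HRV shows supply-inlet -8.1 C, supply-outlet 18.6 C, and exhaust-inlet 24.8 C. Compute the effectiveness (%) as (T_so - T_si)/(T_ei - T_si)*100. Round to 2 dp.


eff = (18.6-(-8.1))/(24.8-(-8.1))*100 = 81.16 %

81.16 %


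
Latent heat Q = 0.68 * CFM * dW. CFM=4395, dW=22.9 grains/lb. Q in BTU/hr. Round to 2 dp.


Q = 0.68 * 4395 * 22.9 = 68438.94 BTU/hr

68438.94 BTU/hr


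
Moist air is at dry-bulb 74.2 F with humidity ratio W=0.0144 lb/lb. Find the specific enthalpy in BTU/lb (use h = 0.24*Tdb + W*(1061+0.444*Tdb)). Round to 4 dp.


h = 0.24*74.2 + 0.0144*(1061+0.444*74.2) = 33.5608 BTU/lb

33.5608 BTU/lb


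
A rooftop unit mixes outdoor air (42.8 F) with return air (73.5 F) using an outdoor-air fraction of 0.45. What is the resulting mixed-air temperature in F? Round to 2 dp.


T_mix = 0.45*42.8 + 0.55*73.5 = 59.69 F

59.69 F


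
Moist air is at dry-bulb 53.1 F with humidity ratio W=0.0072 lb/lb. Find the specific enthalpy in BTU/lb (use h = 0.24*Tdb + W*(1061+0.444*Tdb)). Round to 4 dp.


h = 0.24*53.1 + 0.0072*(1061+0.444*53.1) = 20.5530 BTU/lb

20.5530 BTU/lb


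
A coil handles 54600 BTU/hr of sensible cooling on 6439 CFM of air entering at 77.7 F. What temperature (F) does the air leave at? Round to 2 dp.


dT = 54600/(1.08*6439) = 7.8515
T_leave = 77.7 - 7.8515 = 69.85 F

69.85 F


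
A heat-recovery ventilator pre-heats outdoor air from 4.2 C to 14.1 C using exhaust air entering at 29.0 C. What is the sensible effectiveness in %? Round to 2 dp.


eff = (14.1-4.2)/(29.0-4.2)*100 = 39.92 %

39.92 %


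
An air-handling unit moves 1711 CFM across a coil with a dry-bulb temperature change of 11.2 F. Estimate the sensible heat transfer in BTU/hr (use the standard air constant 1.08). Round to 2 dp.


Q = 1.08 * 1711 * 11.2 = 20696.26 BTU/hr

20696.26 BTU/hr


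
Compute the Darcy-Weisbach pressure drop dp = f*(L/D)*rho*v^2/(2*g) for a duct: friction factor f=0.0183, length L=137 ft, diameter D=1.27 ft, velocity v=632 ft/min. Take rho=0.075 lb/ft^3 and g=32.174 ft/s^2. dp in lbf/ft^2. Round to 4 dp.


v_fps = 632/60 = 10.5333 ft/s
dp = 0.0183*(137/1.27)*0.075*10.5333^2/(2*32.174) = 0.2553 lbf/ft^2

0.2553 lbf/ft^2


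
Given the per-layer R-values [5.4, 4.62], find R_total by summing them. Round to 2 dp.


R_total = 5.4 + 4.62 = 10.02

10.02


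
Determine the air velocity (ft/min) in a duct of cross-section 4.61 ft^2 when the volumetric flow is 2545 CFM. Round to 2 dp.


V = 2545 / 4.61 = 552.06 ft/min

552.06 ft/min


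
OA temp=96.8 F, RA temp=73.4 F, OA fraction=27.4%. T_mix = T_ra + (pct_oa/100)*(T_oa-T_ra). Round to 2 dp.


T_mix = 73.4 + (27.4/100)*(96.8-73.4) = 79.81 F

79.81 F


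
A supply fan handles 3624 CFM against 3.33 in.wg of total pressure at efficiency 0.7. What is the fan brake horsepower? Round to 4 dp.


BHP = 3624 * 3.33 / (6356 * 0.7) = 2.7124 hp

2.7124 hp


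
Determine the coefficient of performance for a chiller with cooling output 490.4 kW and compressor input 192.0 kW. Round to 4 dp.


COP = 490.4 / 192.0 = 2.5542

2.5542


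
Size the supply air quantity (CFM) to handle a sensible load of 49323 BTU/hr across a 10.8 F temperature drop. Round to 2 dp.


CFM = 49323 / (1.08 * 10.8) = 4228.65

4228.65 CFM


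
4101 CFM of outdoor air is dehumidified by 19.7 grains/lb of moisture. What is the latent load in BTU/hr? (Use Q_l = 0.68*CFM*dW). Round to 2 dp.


Q = 0.68 * 4101 * 19.7 = 54937.00 BTU/hr

54937.00 BTU/hr


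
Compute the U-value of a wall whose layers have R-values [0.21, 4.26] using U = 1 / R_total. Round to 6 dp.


R_total = 0.21 + 4.26 = 4.47
U = 1/4.47 = 0.223714

0.223714


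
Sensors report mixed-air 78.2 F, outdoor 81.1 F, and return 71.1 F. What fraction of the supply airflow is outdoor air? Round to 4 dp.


frac = (78.2 - 71.1) / (81.1 - 71.1) = 0.7100

0.7100


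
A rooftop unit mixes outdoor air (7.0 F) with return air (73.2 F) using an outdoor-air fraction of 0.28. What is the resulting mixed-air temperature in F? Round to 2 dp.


T_mix = 0.28*7.0 + 0.72*73.2 = 54.66 F

54.66 F


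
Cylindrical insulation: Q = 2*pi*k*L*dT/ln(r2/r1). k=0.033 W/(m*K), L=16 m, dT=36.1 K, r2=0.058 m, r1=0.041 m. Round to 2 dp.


Q = 2*pi*0.033*16*36.1/ln(0.058/0.041) = 345.27 W

345.27 W


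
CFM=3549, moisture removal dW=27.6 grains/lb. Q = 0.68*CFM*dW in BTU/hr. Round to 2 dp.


Q = 0.68 * 3549 * 27.6 = 66607.63 BTU/hr

66607.63 BTU/hr


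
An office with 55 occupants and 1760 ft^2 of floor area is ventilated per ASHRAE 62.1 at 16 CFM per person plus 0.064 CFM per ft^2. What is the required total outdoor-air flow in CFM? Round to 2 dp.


Total = 55*16 + 1760*0.064 = 992.64 CFM

992.64 CFM


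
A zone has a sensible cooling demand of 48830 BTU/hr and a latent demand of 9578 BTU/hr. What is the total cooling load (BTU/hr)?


Qt = 48830 + 9578 = 58408 BTU/hr

58408 BTU/hr


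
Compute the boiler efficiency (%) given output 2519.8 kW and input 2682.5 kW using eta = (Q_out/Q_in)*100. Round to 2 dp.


eta = (2519.8/2682.5)*100 = 93.93 %

93.93 %


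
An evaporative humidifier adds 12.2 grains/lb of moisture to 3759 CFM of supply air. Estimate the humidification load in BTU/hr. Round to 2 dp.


Q = 0.68 * 3759 * 12.2 = 31184.66 BTU/hr

31184.66 BTU/hr


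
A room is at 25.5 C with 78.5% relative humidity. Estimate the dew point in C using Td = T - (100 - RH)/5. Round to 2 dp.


Td = 25.5 - (100-78.5)/5 = 21.20 C

21.20 C


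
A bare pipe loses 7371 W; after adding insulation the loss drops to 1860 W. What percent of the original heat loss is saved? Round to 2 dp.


Savings = ((7371-1860)/7371)*100 = 74.77 %

74.77 %


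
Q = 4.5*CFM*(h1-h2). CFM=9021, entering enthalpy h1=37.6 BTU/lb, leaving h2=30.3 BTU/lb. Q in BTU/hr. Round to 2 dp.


Q = 4.5 * 9021 * (37.6 - 30.3) = 296339.85 BTU/hr

296339.85 BTU/hr


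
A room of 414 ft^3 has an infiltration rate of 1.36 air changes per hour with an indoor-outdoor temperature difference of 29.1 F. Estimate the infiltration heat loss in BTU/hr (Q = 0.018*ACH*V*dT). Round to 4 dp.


Q = 0.018 * 1.36 * 414 * 29.1 = 294.9204 BTU/hr

294.9204 BTU/hr


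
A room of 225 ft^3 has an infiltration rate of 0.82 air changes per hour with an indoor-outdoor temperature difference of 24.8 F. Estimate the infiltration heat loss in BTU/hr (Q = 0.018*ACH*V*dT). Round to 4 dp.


Q = 0.018 * 0.82 * 225 * 24.8 = 82.3608 BTU/hr

82.3608 BTU/hr


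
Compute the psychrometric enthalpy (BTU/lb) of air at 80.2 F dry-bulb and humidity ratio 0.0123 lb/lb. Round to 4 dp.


h = 0.24*80.2 + 0.0123*(1061+0.444*80.2) = 32.7363 BTU/lb

32.7363 BTU/lb


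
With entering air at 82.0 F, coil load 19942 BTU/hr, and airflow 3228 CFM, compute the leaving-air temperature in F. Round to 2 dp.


dT = 19942/(1.08*3228) = 5.7202
T_leave = 82.0 - 5.7202 = 76.28 F

76.28 F


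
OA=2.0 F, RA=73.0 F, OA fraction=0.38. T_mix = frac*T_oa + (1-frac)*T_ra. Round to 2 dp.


T_mix = 0.38*2.0 + 0.62*73.0 = 46.02 F

46.02 F


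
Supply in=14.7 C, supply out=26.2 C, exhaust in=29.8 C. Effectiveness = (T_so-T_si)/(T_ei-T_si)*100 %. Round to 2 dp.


eff = (26.2-14.7)/(29.8-14.7)*100 = 76.16 %

76.16 %


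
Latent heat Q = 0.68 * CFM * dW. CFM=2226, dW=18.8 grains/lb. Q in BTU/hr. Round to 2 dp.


Q = 0.68 * 2226 * 18.8 = 28457.18 BTU/hr

28457.18 BTU/hr


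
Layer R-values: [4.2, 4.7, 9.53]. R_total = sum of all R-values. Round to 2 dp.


R_total = 4.2 + 4.7 + 9.53 = 18.43

18.43


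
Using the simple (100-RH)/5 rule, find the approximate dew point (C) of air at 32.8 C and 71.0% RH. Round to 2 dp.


Td = 32.8 - (100-71.0)/5 = 27.00 C

27.00 C


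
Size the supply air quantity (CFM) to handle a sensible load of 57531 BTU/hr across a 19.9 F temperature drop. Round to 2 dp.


CFM = 57531 / (1.08 * 19.9) = 2676.86

2676.86 CFM


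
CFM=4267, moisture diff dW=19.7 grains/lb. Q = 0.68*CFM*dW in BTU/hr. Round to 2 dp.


Q = 0.68 * 4267 * 19.7 = 57160.73 BTU/hr

57160.73 BTU/hr


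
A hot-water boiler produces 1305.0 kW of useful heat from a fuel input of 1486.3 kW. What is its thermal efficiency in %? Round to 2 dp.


eta = (1305.0/1486.3)*100 = 87.80 %

87.80 %


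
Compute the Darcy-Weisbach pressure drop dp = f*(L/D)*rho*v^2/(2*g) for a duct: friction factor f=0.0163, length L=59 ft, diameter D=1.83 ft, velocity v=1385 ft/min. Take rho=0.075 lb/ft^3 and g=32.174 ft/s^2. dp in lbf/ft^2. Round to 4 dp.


v_fps = 1385/60 = 23.0833 ft/s
dp = 0.0163*(59/1.83)*0.075*23.0833^2/(2*32.174) = 0.3264 lbf/ft^2

0.3264 lbf/ft^2


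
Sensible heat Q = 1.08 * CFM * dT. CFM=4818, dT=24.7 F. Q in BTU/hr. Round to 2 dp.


Q = 1.08 * 4818 * 24.7 = 128524.97 BTU/hr

128524.97 BTU/hr


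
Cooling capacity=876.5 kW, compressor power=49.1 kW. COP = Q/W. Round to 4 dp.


COP = 876.5 / 49.1 = 17.8513

17.8513


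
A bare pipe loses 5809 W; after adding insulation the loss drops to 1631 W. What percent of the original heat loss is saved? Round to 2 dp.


Savings = ((5809-1631)/5809)*100 = 71.92 %

71.92 %


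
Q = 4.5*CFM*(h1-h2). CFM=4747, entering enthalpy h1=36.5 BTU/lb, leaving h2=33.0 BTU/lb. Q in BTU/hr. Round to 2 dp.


Q = 4.5 * 4747 * (36.5 - 33.0) = 74765.25 BTU/hr

74765.25 BTU/hr


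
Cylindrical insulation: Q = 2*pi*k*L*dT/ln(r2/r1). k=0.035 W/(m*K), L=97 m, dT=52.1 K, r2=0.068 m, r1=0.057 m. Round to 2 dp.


Q = 2*pi*0.035*97*52.1/ln(0.068/0.057) = 6298.25 W

6298.25 W


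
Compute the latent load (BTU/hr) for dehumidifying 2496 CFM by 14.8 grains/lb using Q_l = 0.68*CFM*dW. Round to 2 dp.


Q = 0.68 * 2496 * 14.8 = 25119.74 BTU/hr

25119.74 BTU/hr


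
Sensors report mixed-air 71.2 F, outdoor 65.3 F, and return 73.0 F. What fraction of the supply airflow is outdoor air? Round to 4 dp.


frac = (71.2 - 73.0) / (65.3 - 73.0) = 0.2338

0.2338


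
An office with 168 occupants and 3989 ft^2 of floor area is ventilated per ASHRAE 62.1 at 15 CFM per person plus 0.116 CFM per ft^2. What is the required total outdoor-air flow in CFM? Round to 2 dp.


Total = 168*15 + 3989*0.116 = 2982.72 CFM

2982.72 CFM


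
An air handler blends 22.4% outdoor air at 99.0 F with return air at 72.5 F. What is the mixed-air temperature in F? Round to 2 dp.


T_mix = 72.5 + (22.4/100)*(99.0-72.5) = 78.44 F

78.44 F


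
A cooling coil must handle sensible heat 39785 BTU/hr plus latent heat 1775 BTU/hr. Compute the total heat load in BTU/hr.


Qt = 39785 + 1775 = 41560 BTU/hr

41560 BTU/hr


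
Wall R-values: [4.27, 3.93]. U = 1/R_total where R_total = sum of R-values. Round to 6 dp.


R_total = 4.27 + 3.93 = 8.20
U = 1/8.20 = 0.121951

0.121951


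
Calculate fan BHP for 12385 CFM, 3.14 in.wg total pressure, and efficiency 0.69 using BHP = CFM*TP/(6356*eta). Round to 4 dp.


BHP = 12385 * 3.14 / (6356 * 0.69) = 8.8673 hp

8.8673 hp


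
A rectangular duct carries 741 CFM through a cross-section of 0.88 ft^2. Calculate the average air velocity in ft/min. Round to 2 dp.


V = 741 / 0.88 = 842.05 ft/min

842.05 ft/min


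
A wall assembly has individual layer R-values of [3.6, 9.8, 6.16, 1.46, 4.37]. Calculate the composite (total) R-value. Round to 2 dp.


R_total = 3.6 + 9.8 + 6.16 + 1.46 + 4.37 = 25.39

25.39


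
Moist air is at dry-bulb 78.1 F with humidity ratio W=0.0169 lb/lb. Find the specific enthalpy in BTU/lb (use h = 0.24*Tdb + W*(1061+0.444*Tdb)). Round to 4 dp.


h = 0.24*78.1 + 0.0169*(1061+0.444*78.1) = 37.2609 BTU/lb

37.2609 BTU/lb


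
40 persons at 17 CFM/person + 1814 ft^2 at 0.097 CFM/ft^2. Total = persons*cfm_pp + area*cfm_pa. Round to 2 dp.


Total = 40*17 + 1814*0.097 = 855.96 CFM

855.96 CFM


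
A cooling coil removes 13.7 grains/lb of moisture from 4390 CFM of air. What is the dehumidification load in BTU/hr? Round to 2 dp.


Q = 0.68 * 4390 * 13.7 = 40897.24 BTU/hr

40897.24 BTU/hr


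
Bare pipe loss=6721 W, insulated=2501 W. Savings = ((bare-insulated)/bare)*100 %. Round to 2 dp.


Savings = ((6721-2501)/6721)*100 = 62.79 %

62.79 %


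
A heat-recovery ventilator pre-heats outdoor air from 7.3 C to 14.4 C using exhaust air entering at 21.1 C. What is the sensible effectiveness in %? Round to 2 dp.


eff = (14.4-7.3)/(21.1-7.3)*100 = 51.45 %

51.45 %


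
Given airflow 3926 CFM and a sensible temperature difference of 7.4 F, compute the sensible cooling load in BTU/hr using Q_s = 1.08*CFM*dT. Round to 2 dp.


Q = 1.08 * 3926 * 7.4 = 31376.59 BTU/hr

31376.59 BTU/hr


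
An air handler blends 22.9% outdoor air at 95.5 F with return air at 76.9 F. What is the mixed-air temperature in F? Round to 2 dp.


T_mix = 76.9 + (22.9/100)*(95.5-76.9) = 81.16 F

81.16 F


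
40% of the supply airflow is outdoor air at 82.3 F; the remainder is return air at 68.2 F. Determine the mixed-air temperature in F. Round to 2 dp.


T_mix = 0.4*82.3 + 0.6*68.2 = 73.84 F

73.84 F


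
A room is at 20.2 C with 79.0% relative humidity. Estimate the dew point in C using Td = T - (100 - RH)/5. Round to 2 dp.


Td = 20.2 - (100-79.0)/5 = 16.00 C

16.00 C


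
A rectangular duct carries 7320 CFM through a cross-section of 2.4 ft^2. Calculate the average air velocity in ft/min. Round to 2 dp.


V = 7320 / 2.4 = 3050.00 ft/min

3050.00 ft/min
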